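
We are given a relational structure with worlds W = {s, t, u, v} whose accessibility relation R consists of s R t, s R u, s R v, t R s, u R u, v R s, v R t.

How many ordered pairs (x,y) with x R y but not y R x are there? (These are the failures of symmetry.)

Enumerating: (s,u), (v,t).

2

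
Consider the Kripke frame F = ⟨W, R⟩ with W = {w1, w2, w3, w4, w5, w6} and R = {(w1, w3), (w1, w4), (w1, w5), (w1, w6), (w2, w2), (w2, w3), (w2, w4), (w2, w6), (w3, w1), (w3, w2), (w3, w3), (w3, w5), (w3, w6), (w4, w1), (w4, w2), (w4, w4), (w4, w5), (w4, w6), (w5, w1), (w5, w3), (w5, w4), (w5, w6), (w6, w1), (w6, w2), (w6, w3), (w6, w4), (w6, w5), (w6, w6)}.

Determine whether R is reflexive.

Reflexive: no — w1 is not related to itself.

No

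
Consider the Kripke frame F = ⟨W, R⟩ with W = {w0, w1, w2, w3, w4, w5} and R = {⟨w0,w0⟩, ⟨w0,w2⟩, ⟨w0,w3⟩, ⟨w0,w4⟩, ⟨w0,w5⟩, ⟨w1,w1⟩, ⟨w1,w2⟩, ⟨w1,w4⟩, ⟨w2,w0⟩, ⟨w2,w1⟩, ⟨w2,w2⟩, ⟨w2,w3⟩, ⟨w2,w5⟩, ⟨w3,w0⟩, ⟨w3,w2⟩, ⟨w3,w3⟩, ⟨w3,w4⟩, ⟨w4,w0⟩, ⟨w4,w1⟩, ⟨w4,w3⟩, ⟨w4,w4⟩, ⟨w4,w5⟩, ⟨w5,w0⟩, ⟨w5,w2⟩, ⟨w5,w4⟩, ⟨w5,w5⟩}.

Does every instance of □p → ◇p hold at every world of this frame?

Yes

Axiom D corresponds to the accessibility relation being serial.
Serial: yes — every world has a successor (e.g. w0 R w0).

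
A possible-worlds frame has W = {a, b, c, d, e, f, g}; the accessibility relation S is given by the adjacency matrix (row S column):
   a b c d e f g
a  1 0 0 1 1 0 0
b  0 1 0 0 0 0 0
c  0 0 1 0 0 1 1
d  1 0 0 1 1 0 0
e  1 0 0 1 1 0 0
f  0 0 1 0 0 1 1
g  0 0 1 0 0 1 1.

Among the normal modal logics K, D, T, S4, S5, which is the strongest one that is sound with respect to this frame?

S5

Serial (axiom D): yes — every world has a successor (e.g. a S a).
Reflexive (axiom T): yes — every world is S-related to itself.
Transitive (axiom 4): yes — every two-step S-path is closed by a direct edge.
Euclidean (axiom 5): yes — any two successors of a common world are S-related.
So F validates K, D, T, S4, S5. The strongest is S5.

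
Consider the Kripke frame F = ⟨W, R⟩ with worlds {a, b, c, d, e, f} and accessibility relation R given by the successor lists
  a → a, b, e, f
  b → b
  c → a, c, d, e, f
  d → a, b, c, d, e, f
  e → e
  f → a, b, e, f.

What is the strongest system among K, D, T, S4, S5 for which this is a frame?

Serial (axiom D): yes — every world has a successor (e.g. a R a).
Reflexive (axiom T): yes — every world is R-related to itself.
Transitive (axiom 4): no — c R a and a R b, but not c R b.
Euclidean (axiom 5): no — a R b and a R e, but not b R e.
So F validates K, D, T; S4 would additionally require R to be transitive. The strongest is T.

T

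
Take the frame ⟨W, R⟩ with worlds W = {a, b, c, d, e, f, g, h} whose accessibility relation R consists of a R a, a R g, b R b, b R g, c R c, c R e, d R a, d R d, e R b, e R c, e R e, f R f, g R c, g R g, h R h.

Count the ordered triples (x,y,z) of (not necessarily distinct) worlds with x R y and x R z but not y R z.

7

Enumerating: (a,g,a), (b,g,b), (d,a,d), (e,b,c), (e,b,e), (e,c,b), (g,c,g).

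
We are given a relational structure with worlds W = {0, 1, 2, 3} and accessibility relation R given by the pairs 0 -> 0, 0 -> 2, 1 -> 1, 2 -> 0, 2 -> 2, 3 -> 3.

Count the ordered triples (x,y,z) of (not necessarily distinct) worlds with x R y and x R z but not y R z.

0

R is Euclidean; there are no such tuples.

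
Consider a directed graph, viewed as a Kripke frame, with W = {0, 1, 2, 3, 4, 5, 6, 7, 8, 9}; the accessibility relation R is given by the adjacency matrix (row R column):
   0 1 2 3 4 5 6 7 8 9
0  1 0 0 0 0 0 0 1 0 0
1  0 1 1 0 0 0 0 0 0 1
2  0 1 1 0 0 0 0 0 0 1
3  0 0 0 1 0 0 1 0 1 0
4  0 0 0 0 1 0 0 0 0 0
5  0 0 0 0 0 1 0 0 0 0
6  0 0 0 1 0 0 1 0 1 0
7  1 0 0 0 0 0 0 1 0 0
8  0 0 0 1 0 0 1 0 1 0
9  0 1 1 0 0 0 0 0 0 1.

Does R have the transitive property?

Yes

Transitive: yes — every two-step R-path is closed by a direct edge.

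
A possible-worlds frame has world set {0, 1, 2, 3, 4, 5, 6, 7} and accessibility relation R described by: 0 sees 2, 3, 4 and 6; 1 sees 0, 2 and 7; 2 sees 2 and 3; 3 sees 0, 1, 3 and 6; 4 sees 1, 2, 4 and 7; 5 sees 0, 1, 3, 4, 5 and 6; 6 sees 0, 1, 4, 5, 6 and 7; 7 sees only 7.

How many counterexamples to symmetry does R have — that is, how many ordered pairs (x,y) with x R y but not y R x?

Enumerating: (0,2), (0,4), (1,0), (1,2), (1,7), (2,3), (3,1), (3,6), (4,1), (4,2), (4,7), (5,0), (5,1), (5,3), (5,4), (6,1), (6,4), (6,7).

18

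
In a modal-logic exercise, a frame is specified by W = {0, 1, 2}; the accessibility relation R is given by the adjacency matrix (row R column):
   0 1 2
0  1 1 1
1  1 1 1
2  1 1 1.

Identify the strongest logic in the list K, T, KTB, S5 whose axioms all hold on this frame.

S5

Reflexive (axiom T): yes — every world is R-related to itself.
Symmetric (axiom B): yes — every pair in R has its reverse in R.
Euclidean (axiom 5): yes — any two successors of a common world are R-related.
So F validates K, T, KTB, S5. The strongest is S5.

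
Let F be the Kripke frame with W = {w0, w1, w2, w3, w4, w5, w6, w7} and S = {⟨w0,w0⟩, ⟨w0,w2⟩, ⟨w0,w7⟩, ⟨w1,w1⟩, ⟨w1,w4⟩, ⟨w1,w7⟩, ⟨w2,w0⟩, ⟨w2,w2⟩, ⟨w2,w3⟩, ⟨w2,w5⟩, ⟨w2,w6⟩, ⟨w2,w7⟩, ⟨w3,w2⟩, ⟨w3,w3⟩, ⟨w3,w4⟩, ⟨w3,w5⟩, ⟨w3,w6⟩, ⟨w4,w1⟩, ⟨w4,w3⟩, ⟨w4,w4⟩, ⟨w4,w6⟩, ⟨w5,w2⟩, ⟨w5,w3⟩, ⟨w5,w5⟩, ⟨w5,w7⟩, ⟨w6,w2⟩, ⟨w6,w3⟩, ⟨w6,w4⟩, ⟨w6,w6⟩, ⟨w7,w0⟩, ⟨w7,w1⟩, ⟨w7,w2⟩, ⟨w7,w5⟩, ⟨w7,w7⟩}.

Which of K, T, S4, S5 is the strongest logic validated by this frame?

Reflexive (axiom T): yes — every world is S-related to itself.
Transitive (axiom 4): no — w0 S w2 and w2 S w3, but not w0 S w3.
Euclidean (axiom 5): no — w1 S w4 and w1 S w7, but not w4 S w7.
So F validates K, T; S4 would additionally require S to be transitive. The strongest is T.

T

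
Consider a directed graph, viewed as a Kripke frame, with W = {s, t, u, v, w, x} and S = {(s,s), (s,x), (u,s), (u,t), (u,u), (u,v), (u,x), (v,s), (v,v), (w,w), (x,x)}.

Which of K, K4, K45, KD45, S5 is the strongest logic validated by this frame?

K

Transitive (axiom 4): no — v S s and s S x, but not v S x.
Euclidean (axiom 5): no — u S s and u S t, but not s S t.
Serial (axiom D): no — t has no S-successor.
Reflexive (axiom T): no — t is not related to itself.
So F validates K; K4 would additionally require S to be transitive. The strongest is K.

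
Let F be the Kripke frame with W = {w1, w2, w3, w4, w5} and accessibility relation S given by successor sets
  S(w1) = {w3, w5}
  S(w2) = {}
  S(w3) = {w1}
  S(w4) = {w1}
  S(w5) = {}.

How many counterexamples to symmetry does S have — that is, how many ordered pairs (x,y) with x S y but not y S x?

Enumerating: (w1,w5), (w4,w1).

2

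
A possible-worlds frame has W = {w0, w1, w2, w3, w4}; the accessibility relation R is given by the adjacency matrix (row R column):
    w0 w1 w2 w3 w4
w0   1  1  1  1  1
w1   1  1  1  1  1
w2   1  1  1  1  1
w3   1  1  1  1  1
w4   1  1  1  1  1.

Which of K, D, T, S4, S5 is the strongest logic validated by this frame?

Serial (axiom D): yes — every world has a successor (e.g. w0 R w0).
Reflexive (axiom T): yes — every world is R-related to itself.
Transitive (axiom 4): yes — every two-step R-path is closed by a direct edge.
Euclidean (axiom 5): yes — any two successors of a common world are R-related.
So F validates K, D, T, S4, S5. The strongest is S5.

S5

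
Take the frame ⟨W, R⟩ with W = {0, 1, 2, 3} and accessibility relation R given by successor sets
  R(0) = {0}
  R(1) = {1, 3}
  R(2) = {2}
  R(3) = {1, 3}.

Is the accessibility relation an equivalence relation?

Reflexive: yes — every world is R-related to itself.
Symmetric: yes — every pair in R has its reverse in R.
Transitive: yes — every two-step R-path is closed by a direct edge.
So R is an equivalence relation.

Yes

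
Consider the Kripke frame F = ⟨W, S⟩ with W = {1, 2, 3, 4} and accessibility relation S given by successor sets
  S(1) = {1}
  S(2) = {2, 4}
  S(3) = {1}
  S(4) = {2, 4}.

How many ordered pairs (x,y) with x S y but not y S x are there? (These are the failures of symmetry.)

1

Enumerating: (3,1).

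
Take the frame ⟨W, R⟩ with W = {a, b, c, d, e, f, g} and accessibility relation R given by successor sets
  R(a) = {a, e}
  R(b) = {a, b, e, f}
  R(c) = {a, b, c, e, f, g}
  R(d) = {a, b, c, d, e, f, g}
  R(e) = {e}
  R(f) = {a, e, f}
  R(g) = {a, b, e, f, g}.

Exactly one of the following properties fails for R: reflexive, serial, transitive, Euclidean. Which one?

Reflexive: yes — every world is R-related to itself.
Serial: yes — every world has a successor (e.g. a R a).
Transitive: yes — every two-step R-path is closed by a direct edge.
Euclidean: no — b R a and b R f, but not a R f.
Only Euclidean fails.

Euclidean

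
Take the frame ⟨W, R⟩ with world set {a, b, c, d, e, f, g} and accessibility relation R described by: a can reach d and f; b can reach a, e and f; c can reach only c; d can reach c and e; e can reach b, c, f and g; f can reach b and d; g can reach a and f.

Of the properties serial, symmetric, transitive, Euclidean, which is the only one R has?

Serial: yes — every world has a successor (e.g. a R d).
Symmetric: no — a R d but not d R a.
Transitive: no — a R d and d R c, but not a R c.
Euclidean: no — a R d and a R f, but not d R f.
Only serial holds.

serial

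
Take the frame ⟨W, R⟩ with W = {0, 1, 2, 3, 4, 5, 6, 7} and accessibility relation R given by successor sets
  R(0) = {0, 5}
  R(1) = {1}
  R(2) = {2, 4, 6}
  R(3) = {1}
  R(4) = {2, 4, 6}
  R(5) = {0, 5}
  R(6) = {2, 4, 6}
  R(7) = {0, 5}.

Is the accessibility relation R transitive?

Transitive: yes — every two-step R-path is closed by a direct edge.

Yes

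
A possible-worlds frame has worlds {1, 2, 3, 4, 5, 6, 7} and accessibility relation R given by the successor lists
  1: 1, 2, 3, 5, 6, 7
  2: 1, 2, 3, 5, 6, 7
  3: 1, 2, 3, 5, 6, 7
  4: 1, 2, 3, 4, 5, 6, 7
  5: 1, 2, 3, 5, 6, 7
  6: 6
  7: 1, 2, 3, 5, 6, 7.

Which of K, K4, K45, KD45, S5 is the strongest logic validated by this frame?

K4

Transitive (axiom 4): yes — every two-step R-path is closed by a direct edge.
Euclidean (axiom 5): no — 1 R 6 and 1 R 2, but not 6 R 2.
Serial (axiom D): yes — every world has a successor (e.g. 1 R 1).
Reflexive (axiom T): yes — every world is R-related to itself.
So F validates K, K4; K45 would additionally require R to be Euclidean. The strongest is K4.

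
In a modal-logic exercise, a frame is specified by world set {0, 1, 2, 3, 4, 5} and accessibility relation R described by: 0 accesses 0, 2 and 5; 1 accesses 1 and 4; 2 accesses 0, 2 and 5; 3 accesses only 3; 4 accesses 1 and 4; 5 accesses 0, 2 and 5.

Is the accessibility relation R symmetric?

Symmetric: yes — every pair in R has its reverse in R.

Yes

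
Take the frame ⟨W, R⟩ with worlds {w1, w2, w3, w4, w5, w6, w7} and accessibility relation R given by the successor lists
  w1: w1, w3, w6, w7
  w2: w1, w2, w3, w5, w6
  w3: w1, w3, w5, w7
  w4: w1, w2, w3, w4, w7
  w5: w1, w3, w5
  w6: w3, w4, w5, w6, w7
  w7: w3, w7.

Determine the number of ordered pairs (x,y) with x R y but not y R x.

Enumerating: (w1,w6), (w1,w7), (w2,w1), (w2,w3), (w2,w5), (w2,w6), (w4,w1), (w4,w2), (w4,w3), (w4,w7), (w5,w1), (w6,w3), (w6,w4), (w6,w5), (w6,w7).

15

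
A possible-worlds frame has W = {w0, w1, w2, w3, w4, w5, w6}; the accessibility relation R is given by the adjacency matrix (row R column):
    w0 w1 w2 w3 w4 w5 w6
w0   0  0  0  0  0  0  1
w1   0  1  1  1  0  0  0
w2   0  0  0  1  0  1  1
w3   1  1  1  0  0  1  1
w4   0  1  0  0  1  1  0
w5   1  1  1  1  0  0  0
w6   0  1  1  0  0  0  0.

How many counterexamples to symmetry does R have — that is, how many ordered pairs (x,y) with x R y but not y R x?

Enumerating: (w0,w6), (w1,w2), (w3,w0), (w3,w6), (w4,w1), (w4,w5), (w5,w0), (w5,w1), (w6,w1).

9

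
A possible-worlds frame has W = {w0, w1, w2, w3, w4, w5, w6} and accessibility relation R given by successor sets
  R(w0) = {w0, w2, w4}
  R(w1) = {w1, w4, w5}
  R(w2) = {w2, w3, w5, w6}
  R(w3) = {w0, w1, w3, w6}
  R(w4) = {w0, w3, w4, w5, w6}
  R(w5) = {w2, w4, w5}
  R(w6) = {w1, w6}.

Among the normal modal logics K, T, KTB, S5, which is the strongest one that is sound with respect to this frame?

T

Reflexive (axiom T): yes — every world is R-related to itself.
Symmetric (axiom B): no — w0 R w2 but not w2 R w0.
Euclidean (axiom 5): no — w0 R w2 and w0 R w4, but not w2 R w4.
So F validates K, T; KTB would additionally require R to be symmetric. The strongest is T.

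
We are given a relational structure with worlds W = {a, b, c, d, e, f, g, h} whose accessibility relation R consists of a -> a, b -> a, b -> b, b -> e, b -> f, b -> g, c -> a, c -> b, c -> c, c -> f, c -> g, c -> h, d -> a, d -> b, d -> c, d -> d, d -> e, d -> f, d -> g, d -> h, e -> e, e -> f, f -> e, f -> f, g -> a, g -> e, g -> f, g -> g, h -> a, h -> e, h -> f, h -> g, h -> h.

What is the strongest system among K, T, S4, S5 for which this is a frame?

T

Reflexive (axiom T): yes — every world is R-related to itself.
Transitive (axiom 4): no — c R b and b R e, but not c R e.
Euclidean (axiom 5): no — b R a and b R e, but not a R e.
So F validates K, T; S4 would additionally require R to be transitive. The strongest is T.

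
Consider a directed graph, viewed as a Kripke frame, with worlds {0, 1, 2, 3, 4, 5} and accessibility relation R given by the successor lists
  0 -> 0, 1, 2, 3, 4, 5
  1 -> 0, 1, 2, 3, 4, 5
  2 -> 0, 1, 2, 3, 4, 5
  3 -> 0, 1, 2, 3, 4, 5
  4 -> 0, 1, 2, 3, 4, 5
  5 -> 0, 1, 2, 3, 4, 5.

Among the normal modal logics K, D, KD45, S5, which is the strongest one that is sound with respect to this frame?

S5

Serial (axiom D): yes — every world has a successor (e.g. 0 R 0).
Euclidean (axiom 5): yes — any two successors of a common world are R-related.
Transitive (axiom 4): yes — every two-step R-path is closed by a direct edge.
Reflexive (axiom T): yes — every world is R-related to itself.
So F validates K, D, KD45, S5. The strongest is S5.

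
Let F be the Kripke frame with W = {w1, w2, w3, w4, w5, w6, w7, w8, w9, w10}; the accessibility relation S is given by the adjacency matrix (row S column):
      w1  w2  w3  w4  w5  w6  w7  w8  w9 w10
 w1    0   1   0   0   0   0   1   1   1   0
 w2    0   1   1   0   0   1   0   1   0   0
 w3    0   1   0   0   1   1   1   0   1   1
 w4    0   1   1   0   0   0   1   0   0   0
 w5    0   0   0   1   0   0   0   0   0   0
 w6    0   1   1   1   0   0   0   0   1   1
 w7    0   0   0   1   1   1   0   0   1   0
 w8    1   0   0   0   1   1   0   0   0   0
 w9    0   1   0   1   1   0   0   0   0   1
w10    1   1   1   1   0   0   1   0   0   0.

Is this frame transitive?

No

Transitive: no — w1 S w2 and w2 S w3, but not w1 S w3.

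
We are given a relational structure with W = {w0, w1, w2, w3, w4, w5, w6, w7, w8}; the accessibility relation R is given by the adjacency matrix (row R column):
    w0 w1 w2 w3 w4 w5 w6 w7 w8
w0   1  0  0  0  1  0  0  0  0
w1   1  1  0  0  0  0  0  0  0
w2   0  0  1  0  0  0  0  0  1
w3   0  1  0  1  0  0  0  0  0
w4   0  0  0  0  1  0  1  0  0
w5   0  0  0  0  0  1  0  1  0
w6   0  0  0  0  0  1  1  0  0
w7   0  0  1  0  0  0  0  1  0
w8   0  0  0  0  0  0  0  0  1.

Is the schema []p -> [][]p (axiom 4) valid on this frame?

By correspondence theory, 4 is valid on a frame iff R is transitive.
Transitive: no — w0 R w4 and w4 R w6, but not w0 R w6.

No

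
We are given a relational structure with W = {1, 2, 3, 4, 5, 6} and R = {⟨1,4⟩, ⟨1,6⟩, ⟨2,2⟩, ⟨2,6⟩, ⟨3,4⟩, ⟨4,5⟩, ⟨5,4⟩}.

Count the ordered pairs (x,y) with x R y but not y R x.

Enumerating: (1,4), (1,6), (2,6), (3,4).

4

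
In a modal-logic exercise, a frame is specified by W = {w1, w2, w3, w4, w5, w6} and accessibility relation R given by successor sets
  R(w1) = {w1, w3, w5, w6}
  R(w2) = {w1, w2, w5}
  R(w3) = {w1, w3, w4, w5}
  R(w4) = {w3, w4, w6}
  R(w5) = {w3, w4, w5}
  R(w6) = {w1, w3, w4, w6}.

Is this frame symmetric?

No

Symmetric: no — w1 R w5 but not w5 R w1.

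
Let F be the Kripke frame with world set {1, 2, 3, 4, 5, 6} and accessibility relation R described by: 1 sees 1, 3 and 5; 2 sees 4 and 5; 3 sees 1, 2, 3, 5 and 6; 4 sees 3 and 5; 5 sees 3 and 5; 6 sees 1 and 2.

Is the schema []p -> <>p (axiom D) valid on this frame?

Yes

Axiom D corresponds to the accessibility relation being serial.
Serial: yes — every world has a successor (e.g. 1 R 1).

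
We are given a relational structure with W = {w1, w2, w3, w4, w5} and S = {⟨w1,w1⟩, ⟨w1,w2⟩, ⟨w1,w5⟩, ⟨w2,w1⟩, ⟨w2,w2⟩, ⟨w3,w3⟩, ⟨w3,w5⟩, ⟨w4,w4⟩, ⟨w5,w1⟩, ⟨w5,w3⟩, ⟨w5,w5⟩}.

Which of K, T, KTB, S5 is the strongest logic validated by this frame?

Reflexive (axiom T): yes — every world is S-related to itself.
Symmetric (axiom B): yes — every pair in S has its reverse in S.
Euclidean (axiom 5): no — w1 S w2 and w1 S w5, but not w2 S w5.
So F validates K, T, KTB; S5 would additionally require S to be Euclidean. The strongest is KTB.

KTB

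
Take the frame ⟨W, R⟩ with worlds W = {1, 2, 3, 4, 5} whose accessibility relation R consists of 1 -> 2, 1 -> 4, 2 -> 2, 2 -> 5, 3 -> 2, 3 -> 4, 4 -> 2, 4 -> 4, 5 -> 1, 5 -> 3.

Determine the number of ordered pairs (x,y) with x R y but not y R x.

Enumerating: (1,2), (1,4), (2,5), (3,2), (3,4), (4,2), (5,1), (5,3).

8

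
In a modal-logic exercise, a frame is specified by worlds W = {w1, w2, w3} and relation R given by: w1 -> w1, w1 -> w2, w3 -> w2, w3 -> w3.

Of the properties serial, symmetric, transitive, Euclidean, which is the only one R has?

transitive

Serial: no — w2 has no R-successor.
Symmetric: no — w1 R w2 but not w2 R w1.
Transitive: yes — every two-step R-path is closed by a direct edge.
Euclidean: no — w1 R w2 and w1 R w1, but not w2 R w1.
Only transitive holds.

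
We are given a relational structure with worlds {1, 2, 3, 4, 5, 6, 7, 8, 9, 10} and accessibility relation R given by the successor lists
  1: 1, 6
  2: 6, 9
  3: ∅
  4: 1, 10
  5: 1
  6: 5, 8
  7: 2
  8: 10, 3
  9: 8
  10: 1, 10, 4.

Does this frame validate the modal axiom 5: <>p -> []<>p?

No

Axiom 5 corresponds to the accessibility relation being Euclidean.
Euclidean: no — 10 R 1 and 10 R 4, but not 1 R 4.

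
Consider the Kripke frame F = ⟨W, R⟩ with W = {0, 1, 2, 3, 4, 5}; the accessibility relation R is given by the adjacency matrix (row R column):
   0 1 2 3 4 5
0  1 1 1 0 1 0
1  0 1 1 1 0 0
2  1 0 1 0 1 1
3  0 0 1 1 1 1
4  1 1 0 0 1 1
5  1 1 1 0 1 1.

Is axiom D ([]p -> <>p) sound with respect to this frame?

Yes

Axiom D corresponds to the accessibility relation being serial.
Serial: yes — every world has a successor (e.g. 0 R 0).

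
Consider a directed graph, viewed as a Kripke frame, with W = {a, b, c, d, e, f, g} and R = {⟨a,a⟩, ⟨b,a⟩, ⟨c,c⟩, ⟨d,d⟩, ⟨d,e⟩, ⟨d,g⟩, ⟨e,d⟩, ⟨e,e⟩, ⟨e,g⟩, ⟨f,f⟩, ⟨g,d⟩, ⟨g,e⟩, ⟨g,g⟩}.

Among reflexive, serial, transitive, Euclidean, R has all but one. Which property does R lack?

Reflexive: no — b is not related to itself.
Serial: yes — every world has a successor (e.g. a R a).
Transitive: yes — every two-step R-path is closed by a direct edge.
Euclidean: yes — any two successors of a common world are R-related.
Only reflexive fails.

reflexive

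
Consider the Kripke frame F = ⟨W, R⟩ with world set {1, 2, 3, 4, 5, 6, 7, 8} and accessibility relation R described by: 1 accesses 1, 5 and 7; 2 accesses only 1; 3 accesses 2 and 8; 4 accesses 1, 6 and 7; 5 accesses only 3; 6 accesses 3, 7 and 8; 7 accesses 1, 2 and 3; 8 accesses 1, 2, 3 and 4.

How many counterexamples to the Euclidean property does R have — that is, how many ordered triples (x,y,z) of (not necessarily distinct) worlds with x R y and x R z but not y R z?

Enumerating: (1,5,1), (1,5,5), (1,5,7), (1,7,5), (1,7,7), (3,2,2), (3,2,8), (3,8,8), (4,1,6), (4,6,1), (4,6,6), (4,7,6), … and 26 more.
Total: 38.

38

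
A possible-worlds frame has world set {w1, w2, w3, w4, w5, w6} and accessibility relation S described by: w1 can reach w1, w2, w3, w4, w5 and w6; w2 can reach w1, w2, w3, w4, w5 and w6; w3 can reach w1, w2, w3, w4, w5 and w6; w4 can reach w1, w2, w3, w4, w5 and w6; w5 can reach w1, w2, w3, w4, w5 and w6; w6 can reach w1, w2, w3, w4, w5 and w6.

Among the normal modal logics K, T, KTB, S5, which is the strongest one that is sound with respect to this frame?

Reflexive (axiom T): yes — every world is S-related to itself.
Symmetric (axiom B): yes — every pair in S has its reverse in S.
Euclidean (axiom 5): yes — any two successors of a common world are S-related.
So F validates K, T, KTB, S5. The strongest is S5.

S5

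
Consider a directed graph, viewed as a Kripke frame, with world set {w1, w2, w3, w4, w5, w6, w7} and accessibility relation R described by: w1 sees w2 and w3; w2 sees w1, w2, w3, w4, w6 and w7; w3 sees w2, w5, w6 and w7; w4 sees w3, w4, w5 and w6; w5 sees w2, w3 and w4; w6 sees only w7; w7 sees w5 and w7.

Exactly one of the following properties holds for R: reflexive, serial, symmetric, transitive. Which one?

serial

Reflexive: no — w1 is not related to itself.
Serial: yes — every world has a successor (e.g. w1 R w2).
Symmetric: no — w1 R w3 but not w3 R w1.
Transitive: no — w1 R w2 and w2 R w4, but not w1 R w4.
Only serial holds.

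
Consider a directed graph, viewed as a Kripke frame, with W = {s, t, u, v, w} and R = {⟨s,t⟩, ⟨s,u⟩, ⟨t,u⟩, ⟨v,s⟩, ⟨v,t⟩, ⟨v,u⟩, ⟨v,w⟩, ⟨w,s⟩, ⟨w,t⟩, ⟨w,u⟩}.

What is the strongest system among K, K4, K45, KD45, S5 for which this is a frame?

Transitive (axiom 4): yes — every two-step R-path is closed by a direct edge.
Euclidean (axiom 5): no — s R u and s R t, but not u R t.
Serial (axiom D): no — u has no R-successor.
Reflexive (axiom T): no — s is not related to itself.
So F validates K, K4; K45 would additionally require R to be Euclidean. The strongest is K4.

K4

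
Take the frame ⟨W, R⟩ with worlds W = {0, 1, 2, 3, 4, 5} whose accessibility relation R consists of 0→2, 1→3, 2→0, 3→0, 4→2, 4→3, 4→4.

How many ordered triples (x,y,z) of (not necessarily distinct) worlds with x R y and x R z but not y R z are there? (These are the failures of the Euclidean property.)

10

Enumerating: (0,2,2), (1,3,3), (2,0,0), (3,0,0), (4,2,2), (4,2,3), (4,2,4), (4,3,2), (4,3,3), (4,3,4).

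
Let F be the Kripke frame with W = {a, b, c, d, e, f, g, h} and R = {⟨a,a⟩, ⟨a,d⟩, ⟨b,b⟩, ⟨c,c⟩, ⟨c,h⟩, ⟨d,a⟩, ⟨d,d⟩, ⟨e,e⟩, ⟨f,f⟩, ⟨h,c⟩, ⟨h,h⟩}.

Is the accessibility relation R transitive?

Transitive: yes — every two-step R-path is closed by a direct edge.

Yes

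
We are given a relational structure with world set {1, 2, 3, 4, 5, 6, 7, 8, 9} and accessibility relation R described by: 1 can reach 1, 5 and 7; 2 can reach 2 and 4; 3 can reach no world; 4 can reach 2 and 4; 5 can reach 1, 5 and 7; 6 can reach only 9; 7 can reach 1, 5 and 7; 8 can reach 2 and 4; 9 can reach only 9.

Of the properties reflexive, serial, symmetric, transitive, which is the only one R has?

Reflexive: no — 3 is not related to itself.
Serial: no — 3 has no R-successor.
Symmetric: no — 6 R 9 but not 9 R 6.
Transitive: yes — every two-step R-path is closed by a direct edge.
Only transitive holds.

transitive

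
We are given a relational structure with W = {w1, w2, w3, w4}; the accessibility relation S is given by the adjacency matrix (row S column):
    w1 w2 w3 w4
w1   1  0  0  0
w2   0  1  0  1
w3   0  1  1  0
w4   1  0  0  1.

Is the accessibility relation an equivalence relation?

No

Reflexive: yes — every world is S-related to itself.
Symmetric: no — w2 S w4 but not w4 S w2.
Transitive: no — w2 S w4 and w4 S w1, but not w2 S w1.
So S is not an equivalence relation.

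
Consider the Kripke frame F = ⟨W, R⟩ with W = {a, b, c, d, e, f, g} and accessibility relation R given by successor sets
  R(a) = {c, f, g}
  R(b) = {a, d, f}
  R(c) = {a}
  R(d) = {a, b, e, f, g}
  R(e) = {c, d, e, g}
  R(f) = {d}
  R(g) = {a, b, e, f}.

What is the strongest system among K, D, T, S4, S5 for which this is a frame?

Serial (axiom D): yes — every world has a successor (e.g. a R c).
Reflexive (axiom T): no — a is not related to itself.
Transitive (axiom 4): no — a R f and f R d, but not a R d.
Euclidean (axiom 5): no — a R c and a R f, but not c R f.
So F validates K, D; T would additionally require R to be reflexive. The strongest is D.

D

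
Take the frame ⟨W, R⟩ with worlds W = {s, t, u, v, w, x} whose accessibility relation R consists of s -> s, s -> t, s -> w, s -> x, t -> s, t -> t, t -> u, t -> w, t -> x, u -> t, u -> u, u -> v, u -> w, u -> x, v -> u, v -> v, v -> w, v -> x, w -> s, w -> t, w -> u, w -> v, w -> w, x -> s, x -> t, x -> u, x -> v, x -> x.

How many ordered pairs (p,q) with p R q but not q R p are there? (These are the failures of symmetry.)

R is symmetric; there are no such tuples.

0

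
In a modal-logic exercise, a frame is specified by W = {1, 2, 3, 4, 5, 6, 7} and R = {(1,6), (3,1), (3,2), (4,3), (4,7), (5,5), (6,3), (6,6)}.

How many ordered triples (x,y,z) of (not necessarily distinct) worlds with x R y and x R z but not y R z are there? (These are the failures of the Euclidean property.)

Enumerating: (3,1,1), (3,1,2), (3,2,1), (3,2,2), (4,3,3), (4,3,7), (4,7,3), (4,7,7), (6,3,3), (6,3,6).

10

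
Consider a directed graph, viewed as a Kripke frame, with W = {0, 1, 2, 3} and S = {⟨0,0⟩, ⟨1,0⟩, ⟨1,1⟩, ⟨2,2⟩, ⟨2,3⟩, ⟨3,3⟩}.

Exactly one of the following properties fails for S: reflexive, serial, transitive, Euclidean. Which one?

Reflexive: yes — every world is S-related to itself.
Serial: yes — every world has a successor (e.g. 0 S 0).
Transitive: yes — every two-step S-path is closed by a direct edge.
Euclidean: no — 1 S 0 and 1 S 1, but not 0 S 1.
Only Euclidean fails.

Euclidean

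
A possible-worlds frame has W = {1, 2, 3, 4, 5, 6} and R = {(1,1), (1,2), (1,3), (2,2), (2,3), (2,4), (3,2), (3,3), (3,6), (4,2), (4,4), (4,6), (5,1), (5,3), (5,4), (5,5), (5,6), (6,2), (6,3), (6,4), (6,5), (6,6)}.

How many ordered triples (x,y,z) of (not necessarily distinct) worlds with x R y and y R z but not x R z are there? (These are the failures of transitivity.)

15

Enumerating: (1,2,4), (1,3,6), (2,3,6), (2,4,6), (3,2,4), (3,6,4), (3,6,5), (4,2,3), (4,6,3), (4,6,5), (5,1,2), (5,3,2), (5,4,2), (5,6,2), (6,5,1).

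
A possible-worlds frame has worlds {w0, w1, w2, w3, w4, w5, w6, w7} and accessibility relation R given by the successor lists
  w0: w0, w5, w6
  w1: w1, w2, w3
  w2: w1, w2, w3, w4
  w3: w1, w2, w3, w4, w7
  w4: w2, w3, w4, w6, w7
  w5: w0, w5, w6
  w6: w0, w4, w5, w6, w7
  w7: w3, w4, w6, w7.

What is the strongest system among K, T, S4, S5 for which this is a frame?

Reflexive (axiom T): yes — every world is R-related to itself.
Transitive (axiom 4): no — w0 R w6 and w6 R w4, but not w0 R w4.
Euclidean (axiom 5): no — w2 R w1 and w2 R w4, but not w1 R w4.
So F validates K, T; S4 would additionally require R to be transitive. The strongest is T.

T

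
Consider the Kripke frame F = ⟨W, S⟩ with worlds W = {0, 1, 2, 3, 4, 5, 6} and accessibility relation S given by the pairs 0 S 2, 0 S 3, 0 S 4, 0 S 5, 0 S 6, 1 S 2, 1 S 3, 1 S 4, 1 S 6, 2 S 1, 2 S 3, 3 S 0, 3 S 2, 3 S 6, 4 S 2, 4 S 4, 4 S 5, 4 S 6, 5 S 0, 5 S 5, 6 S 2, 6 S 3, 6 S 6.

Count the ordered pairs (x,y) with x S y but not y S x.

10

Enumerating: (0,2), (0,4), (0,6), (1,3), (1,4), (1,6), (4,2), (4,5), (4,6), (6,2).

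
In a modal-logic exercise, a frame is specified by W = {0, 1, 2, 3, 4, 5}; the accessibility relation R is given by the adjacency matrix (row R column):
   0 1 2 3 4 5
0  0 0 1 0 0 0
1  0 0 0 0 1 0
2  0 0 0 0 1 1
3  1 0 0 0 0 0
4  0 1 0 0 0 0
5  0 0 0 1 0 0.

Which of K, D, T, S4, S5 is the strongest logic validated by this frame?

D

Serial (axiom D): yes — every world has a successor (e.g. 0 R 2).
Reflexive (axiom T): no — 0 is not related to itself.
Transitive (axiom 4): no — 0 R 2 and 2 R 4, but not 0 R 4.
Euclidean (axiom 5): no — 2 R 4 and 2 R 5, but not 4 R 5.
So F validates K, D; T would additionally require R to be reflexive. The strongest is D.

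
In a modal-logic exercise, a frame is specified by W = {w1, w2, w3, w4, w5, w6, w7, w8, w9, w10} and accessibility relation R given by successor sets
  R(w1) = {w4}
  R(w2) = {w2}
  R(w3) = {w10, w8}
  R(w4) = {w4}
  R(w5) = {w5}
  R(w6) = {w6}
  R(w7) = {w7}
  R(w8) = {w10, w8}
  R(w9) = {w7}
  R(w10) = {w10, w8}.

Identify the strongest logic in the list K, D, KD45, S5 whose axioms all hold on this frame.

KD45

Serial (axiom D): yes — every world has a successor (e.g. w1 R w4).
Euclidean (axiom 5): yes — any two successors of a common world are R-related.
Transitive (axiom 4): yes — every two-step R-path is closed by a direct edge.
Reflexive (axiom T): no — w1 is not related to itself.
So F validates K, D, KD45; S5 would additionally require R to be reflexive. The strongest is KD45.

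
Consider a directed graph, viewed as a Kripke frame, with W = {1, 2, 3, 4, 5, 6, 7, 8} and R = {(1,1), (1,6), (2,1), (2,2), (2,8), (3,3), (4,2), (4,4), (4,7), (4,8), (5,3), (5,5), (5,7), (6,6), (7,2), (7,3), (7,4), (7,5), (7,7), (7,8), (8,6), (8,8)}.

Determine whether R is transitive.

No

Transitive: no — 2 R 1 and 1 R 6, but not 2 R 6.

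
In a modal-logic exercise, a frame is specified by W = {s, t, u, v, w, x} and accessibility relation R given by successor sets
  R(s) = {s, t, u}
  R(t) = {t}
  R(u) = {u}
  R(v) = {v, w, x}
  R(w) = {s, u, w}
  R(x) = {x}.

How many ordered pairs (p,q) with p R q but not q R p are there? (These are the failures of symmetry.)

6

Enumerating: (s,t), (s,u), (v,w), (v,x), (w,s), (w,u).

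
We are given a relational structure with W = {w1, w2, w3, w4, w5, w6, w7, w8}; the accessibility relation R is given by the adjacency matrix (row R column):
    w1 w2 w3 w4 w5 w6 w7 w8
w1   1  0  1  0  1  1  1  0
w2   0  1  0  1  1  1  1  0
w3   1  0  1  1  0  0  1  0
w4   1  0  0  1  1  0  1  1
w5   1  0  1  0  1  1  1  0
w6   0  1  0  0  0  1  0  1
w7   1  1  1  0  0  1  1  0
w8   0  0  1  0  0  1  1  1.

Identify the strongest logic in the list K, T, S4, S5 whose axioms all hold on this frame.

T

Reflexive (axiom T): yes — every world is R-related to itself.
Transitive (axiom 4): no — w1 R w3 and w3 R w4, but not w1 R w4.
Euclidean (axiom 5): no — w1 R w3 and w1 R w5, but not w3 R w5.
So F validates K, T; S4 would additionally require R to be transitive. The strongest is T.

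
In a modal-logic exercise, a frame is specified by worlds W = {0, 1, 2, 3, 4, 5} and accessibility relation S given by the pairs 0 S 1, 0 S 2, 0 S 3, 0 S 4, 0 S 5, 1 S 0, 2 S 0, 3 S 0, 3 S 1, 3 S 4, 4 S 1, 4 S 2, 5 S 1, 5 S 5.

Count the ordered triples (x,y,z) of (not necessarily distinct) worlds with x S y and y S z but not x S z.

20

Enumerating: (0,1,0), (0,2,0), (0,3,0), (1,0,1), (1,0,2), (1,0,3), (1,0,4), (1,0,5), (2,0,1), (2,0,2), (2,0,3), (2,0,4), … and 8 more.
Total: 20.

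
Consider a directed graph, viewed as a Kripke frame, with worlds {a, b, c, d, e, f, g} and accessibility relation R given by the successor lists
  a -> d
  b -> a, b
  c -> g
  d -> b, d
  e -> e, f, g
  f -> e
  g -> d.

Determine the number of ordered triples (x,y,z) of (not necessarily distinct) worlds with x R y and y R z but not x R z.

8

Enumerating: (a,d,b), (b,a,d), (c,g,d), (d,b,a), (e,g,d), (f,e,f), (f,e,g), (g,d,b).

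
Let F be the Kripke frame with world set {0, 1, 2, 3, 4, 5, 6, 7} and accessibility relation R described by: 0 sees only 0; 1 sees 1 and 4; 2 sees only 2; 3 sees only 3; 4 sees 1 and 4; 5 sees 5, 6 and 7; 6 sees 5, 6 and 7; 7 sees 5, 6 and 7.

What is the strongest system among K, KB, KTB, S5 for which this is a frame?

S5

Symmetric (axiom B): yes — every pair in R has its reverse in R.
Reflexive (axiom T): yes — every world is R-related to itself.
Euclidean (axiom 5): yes — any two successors of a common world are R-related.
So F validates K, KB, KTB, S5. The strongest is S5.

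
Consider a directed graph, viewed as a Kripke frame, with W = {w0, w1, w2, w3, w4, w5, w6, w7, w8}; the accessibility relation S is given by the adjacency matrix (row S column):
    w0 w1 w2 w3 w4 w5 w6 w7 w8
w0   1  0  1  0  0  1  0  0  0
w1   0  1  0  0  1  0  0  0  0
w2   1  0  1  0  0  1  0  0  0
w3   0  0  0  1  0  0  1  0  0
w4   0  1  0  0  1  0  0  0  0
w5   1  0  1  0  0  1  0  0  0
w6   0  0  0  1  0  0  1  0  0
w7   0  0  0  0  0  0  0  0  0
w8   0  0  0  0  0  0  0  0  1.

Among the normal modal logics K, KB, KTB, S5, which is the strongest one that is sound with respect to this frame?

Symmetric (axiom B): yes — every pair in S has its reverse in S.
Reflexive (axiom T): no — w7 is not related to itself.
Euclidean (axiom 5): yes — any two successors of a common world are S-related.
So F validates K, KB; KTB would additionally require S to be reflexive. The strongest is KB.

KB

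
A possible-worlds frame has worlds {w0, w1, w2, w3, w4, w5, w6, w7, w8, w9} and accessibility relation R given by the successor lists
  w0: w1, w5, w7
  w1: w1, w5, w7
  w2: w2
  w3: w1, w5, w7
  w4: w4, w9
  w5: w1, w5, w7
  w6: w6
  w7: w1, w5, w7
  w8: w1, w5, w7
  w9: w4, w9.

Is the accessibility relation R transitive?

Yes

Transitive: yes — every two-step R-path is closed by a direct edge.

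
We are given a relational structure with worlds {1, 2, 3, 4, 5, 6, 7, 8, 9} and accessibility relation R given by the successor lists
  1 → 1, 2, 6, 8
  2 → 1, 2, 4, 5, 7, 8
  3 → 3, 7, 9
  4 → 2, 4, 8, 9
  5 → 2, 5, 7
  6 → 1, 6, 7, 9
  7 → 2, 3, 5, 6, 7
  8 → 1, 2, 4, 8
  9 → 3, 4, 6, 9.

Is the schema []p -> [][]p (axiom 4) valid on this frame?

No

Axiom 4 corresponds to the accessibility relation being transitive.
Transitive: no — 1 R 2 and 2 R 4, but not 1 R 4.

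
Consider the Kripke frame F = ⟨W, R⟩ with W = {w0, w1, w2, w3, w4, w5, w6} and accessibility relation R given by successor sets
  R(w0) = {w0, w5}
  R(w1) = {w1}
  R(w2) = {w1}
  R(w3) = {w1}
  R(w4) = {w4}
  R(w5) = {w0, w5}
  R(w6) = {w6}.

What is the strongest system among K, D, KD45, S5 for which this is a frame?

KD45

Serial (axiom D): yes — every world has a successor (e.g. w0 R w0).
Euclidean (axiom 5): yes — any two successors of a common world are R-related.
Transitive (axiom 4): yes — every two-step R-path is closed by a direct edge.
Reflexive (axiom T): no — w2 is not related to itself.
So F validates K, D, KD45; S5 would additionally require R to be reflexive. The strongest is KD45.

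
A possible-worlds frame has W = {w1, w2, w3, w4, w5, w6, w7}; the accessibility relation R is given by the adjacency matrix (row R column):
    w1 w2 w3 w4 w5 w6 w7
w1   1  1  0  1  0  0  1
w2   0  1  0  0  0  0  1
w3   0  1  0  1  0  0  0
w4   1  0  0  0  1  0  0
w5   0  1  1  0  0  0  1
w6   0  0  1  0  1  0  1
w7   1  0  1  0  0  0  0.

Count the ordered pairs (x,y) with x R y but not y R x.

12

Enumerating: (w1,w2), (w2,w7), (w3,w2), (w3,w4), (w4,w5), (w5,w2), (w5,w3), (w5,w7), (w6,w3), (w6,w5), (w6,w7), (w7,w3).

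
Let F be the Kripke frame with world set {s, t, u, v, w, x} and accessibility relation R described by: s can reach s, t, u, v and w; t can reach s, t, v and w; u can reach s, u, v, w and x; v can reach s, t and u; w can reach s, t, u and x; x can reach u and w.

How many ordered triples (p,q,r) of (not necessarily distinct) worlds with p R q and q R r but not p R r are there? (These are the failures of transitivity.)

29

Enumerating: (s,u,x), (s,w,x), (t,s,u), (t,v,u), (t,w,u), (t,w,x), (u,s,t), (u,v,t), (u,w,t), (v,s,v), (v,s,w), (v,t,v), … and 17 more.
Total: 29.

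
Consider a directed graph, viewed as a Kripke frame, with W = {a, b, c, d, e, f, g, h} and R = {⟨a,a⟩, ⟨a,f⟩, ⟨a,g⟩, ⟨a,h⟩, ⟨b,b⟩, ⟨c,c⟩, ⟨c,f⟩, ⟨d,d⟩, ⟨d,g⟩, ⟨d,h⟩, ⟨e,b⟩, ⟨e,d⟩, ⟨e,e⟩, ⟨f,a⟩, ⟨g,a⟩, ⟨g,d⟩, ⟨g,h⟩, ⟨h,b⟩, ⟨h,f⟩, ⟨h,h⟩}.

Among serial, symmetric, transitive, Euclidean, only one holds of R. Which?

Serial: yes — every world has a successor (e.g. a R a).
Symmetric: no — a R h but not h R a.
Transitive: no — a R g and g R d, but not a R d.
Euclidean: no — a R f and a R g, but not f R g.
Only serial holds.

serial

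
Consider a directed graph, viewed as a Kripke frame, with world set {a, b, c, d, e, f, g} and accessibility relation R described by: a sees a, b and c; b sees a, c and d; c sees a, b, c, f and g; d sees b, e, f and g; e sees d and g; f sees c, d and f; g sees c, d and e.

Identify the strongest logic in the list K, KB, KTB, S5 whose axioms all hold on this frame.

KB

Symmetric (axiom B): yes — every pair in R has its reverse in R.
Reflexive (axiom T): no — b is not related to itself.
Euclidean (axiom 5): no — b R a and b R d, but not a R d.
So F validates K, KB; KTB would additionally require R to be reflexive. The strongest is KB.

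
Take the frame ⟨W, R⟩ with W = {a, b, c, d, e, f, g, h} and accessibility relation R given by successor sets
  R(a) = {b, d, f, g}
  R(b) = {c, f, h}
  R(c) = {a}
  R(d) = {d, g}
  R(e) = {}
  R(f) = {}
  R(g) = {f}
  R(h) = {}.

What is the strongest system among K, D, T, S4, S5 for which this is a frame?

Serial (axiom D): no — e has no R-successor.
Reflexive (axiom T): no — a is not related to itself.
Transitive (axiom 4): no — a R b and b R c, but not a R c.
Euclidean (axiom 5): no — a R b and a R d, but not b R d.
So F validates K; D would additionally require R to be serial. The strongest is K.

K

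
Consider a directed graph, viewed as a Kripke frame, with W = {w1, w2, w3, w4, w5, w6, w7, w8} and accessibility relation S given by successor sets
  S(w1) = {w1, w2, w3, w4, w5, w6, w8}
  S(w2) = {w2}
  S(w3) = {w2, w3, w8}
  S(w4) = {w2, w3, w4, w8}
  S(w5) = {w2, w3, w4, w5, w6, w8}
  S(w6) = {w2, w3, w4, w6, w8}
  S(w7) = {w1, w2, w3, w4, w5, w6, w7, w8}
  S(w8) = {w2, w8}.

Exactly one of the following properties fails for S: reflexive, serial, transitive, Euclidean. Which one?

Euclidean

Reflexive: yes — every world is S-related to itself.
Serial: yes — every world has a successor (e.g. w1 S w1).
Transitive: yes — every two-step S-path is closed by a direct edge.
Euclidean: no — w1 S w2 and w1 S w3, but not w2 S w3.
Only Euclidean fails.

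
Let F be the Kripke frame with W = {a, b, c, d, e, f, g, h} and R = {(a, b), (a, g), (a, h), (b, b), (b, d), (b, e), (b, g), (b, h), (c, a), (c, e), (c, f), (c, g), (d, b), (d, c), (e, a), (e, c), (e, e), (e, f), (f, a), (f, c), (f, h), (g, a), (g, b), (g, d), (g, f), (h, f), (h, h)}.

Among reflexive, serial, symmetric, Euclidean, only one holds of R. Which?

serial

Reflexive: no — a is not related to itself.
Serial: yes — every world has a successor (e.g. a R b).
Symmetric: no — a R b but not b R a.
Euclidean: no — a R g and a R h, but not g R h.
Only serial holds.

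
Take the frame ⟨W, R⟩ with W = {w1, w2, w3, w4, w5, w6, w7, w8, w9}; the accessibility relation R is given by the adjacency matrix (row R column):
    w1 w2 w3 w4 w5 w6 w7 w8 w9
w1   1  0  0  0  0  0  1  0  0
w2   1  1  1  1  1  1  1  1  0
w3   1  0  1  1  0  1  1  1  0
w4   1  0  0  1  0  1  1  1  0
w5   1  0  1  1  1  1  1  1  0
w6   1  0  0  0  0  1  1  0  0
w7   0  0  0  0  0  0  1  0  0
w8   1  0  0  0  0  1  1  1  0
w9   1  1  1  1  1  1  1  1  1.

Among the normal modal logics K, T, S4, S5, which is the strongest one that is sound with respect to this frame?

S4

Reflexive (axiom T): yes — every world is R-related to itself.
Transitive (axiom 4): yes — every two-step R-path is closed by a direct edge.
Euclidean (axiom 5): no — w2 R w1 and w2 R w3, but not w1 R w3.
So F validates K, T, S4; S5 would additionally require R to be Euclidean. The strongest is S4.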